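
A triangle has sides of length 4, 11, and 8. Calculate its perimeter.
Perimeter = sum of all sides
Perimeter = 4 + 11 + 8
Perimeter = 23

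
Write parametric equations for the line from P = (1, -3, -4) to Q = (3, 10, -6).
Direction vector d = Q - P = (2, 13, -2)
x = 1 + 2t, y = -3 + 13t, z = -4 - 2t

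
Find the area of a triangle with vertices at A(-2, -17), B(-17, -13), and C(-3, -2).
Using the coordinate formula: Area = (1/2)|x₁(y₂-y₃) + x₂(y₃-y₁) + x₃(y₁-y₂)|
Area = (1/2)|(-2)((-13)-(-2)) + (-17)((-2)-(-17)) + (-3)((-17)-(-13))|
Area = (1/2)|(-2)*(-11) + (-17)*15 + (-3)*(-4)|
Area = (1/2)|22 + (-255) + 12|
Area = (1/2)*221 = 110.50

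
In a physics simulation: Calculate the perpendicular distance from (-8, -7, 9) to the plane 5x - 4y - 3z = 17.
d = |5(-8) + (-4)(-7) + (-3)(9) - (17)| / √(5² + (-4)² + (-3)²) = 56/√50 = 7.92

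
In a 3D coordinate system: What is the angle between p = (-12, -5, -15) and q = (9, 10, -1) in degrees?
p·q = -143, |p|² = 394, |q|² = 182
cos θ = -143/√71708 ≈ -0.534
θ ≈ 122.3°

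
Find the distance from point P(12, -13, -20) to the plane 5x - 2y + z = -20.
d = |5(12) + (-2)(-13) + 1(-20) - (-20)| / √(5² + (-2)² + 1²) = 86/√30 = 15.7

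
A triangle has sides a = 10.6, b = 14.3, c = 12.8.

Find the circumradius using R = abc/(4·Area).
s = (a+b+c)/2 = 18.85
Area = √(s(s-a)(s-b)(s-c)) = √(18.85·8.25·4.55·6.05) = 65.4284
R = abc/(4·Area) = (10.6·14.3·12.8)/(4·65.4284) = 1940.224/261.7136 = 7.414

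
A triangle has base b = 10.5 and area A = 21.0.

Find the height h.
A = ½bh  →  h = 2A/b
h = 2·21.0/10.5 = 4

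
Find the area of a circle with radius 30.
Area = pi * r²
Area = pi * 30²
Area = pi * 900
Area = 2827.43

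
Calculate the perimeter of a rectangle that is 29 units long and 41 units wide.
Perimeter = 2 * (length + width)
Perimeter = 2 * (29 + 41)
Perimeter = 2 * 70
Perimeter = 140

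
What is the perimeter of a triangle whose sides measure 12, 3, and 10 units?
Perimeter = sum of all sides
Perimeter = 12 + 3 + 10
Perimeter = 25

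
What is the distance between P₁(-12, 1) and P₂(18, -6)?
Using the distance formula: d = sqrt((x₂-x₁)² + (y₂-y₁)²)
dx = 18 - (-12) = 30
dy = (-6) - 1 = -7
d = sqrt(30² + (-7)²) = sqrt(900 + 49) = sqrt(949) = 30.81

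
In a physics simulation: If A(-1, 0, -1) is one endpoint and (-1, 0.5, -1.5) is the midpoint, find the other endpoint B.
B = (2×(-1) - (-1), 2×0.5 - 0, 2×(-1.5) - (-1)) = (-1, 1, -2)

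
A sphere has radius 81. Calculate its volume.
Volume = (4/3) * pi * r³
Volume = (4/3) * pi * 81³
Volume = (4/3) * pi * 531441
Volume = 2226094.86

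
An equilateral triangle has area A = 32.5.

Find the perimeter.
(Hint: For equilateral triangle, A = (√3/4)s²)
A = (√3/4)s²  →  s² = 4A/√3 = 4·32.5/√3 = 75.0555
s = 8.66346
Perimeter = 3s = 25.99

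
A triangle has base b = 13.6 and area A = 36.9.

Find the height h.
A = ½bh  →  h = 2A/b
h = 2·36.9/13.6 = 5.426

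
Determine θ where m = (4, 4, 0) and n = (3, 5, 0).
m·n = 32, |m|² = 32, |n|² = 34
cos θ = 32/√1088 ≈ 0.9701
θ ≈ 14.04°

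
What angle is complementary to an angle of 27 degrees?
Complementary angles sum to 90 degrees.
Other angle = 90 - 27
Other angle = 63 degrees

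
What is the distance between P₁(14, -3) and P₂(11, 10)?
Using the distance formula: d = sqrt((x₂-x₁)² + (y₂-y₁)²)
dx = 11 - 14 = -3
dy = 10 - (-3) = 13
d = sqrt((-3)² + 13²) = sqrt(9 + 169) = sqrt(178) = 13.34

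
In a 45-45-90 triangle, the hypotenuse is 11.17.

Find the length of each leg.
In a 45-45-90 triangle, hypotenuse = leg·√2  →  leg = hypotenuse/√2
leg = 11.17/√2 = 7.898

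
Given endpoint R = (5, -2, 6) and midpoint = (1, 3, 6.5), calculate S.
S = (2×1 - 5, 2×3 - (-2), 2×6.5 - 6) = (-3, 8, 7)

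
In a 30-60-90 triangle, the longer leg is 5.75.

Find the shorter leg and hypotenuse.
In a 30-60-90 triangle, sides are in ratio 1 : √3 : 2.
Long leg = short leg·√3  →  short leg = 5.75/√3 = 3.32
Hypotenuse = 2·(short leg) = 2·5.75/√3 = 6.64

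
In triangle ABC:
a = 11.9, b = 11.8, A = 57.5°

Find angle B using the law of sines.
sin(B)/b = sin(A)/a
sin(B) = b·sin(A)/a = 11.8·sin(57.5°)/11.9 = 0.836304
B = arcsin(0.836304) = 56.75°  (b ≤ a, so B ≤ A and the acute solution is unique)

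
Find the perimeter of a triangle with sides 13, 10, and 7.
Perimeter = sum of all sides
Perimeter = 13 + 10 + 7
Perimeter = 30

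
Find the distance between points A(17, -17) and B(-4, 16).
Using the distance formula: d = sqrt((x₂-x₁)² + (y₂-y₁)²)
dx = (-4) - 17 = -21
dy = 16 - (-17) = 33
d = sqrt((-21)² + 33²) = sqrt(441 + 1089) = sqrt(1530) = 39.12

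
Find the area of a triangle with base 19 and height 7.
Area = (1/2) * base * height
Area = (1/2) * 19 * 7
Area = 66.50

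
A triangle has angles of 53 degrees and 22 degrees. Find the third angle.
Sum of angles in a triangle = 180 degrees
Third angle = 180 - 53 - 22
Third angle = 105 degrees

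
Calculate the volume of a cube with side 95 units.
Volume = s³
Volume = 95³
Volume = 857375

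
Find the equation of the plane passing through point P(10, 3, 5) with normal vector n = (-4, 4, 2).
d = n·P = (-4)(10) + (4)(3) + (2)(5) = -18
Plane: -4x + 4y + 2z = -18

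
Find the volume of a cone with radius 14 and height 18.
Volume = (1/3) * pi * r² * h
Volume = (1/3) * pi * 14² * 18
Volume = (1/3) * pi * 196 * 18
Volume = (1/3) * pi * 3528
Volume = 3694.51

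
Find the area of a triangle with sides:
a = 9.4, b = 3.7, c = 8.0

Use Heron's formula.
s = (a+b+c)/2 = (9.4+3.7+8.0)/2 = 10.55
A = √(s(s-a)(s-b)(s-c)) = √(10.55·1.15·6.85·2.55)
A = √211.924 = 14.56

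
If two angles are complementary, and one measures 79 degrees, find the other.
Complementary angles sum to 90 degrees.
Other angle = 90 - 79
Other angle = 11 degrees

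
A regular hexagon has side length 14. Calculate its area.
For a regular 6-gon with side length s = 14:
Apothem a = s / (2*tan(pi/6)) = 14 / (2*tan(pi/6)) ≈ 12.1244
Perimeter P = 6 * 14 = 84
Area = (1/2) * P * a = (1/2) * 84 * 12.1244 = 509.22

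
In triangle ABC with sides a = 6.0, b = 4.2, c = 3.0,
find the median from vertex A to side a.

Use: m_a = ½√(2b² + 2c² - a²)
m_a = ½√(2·4.2² + 2·3.0² - 6.0²)
m_a = ½√(35.28 + 18 - 36) = ½√17.28 = 2.078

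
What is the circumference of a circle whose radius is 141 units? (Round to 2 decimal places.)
Circumference = 2 * pi * r
Circumference = 2 * pi * 141
Circumference = 885.93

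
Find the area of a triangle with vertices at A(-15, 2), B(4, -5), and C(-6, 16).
Using the coordinate formula: Area = (1/2)|x₁(y₂-y₃) + x₂(y₃-y₁) + x₃(y₁-y₂)|
Area = (1/2)|(-15)((-5)-16) + 4(16-2) + (-6)(2-(-5))|
Area = (1/2)|(-15)*(-21) + 4*14 + (-6)*7|
Area = (1/2)|315 + 56 + (-42)|
Area = (1/2)*329 = 164.50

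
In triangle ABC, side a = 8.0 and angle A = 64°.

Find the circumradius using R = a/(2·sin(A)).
R = a/(2·sin(A)) = 8.0/(2·sin(64°))
R = 8.0/(2·0.898794) = 8.0/1.797588 = 4.45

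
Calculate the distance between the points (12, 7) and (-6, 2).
Using the distance formula: d = sqrt((x₂-x₁)² + (y₂-y₁)²)
dx = (-6) - 12 = -18
dy = 2 - 7 = -5
d = sqrt((-18)² + (-5)²) = sqrt(324 + 25) = sqrt(349) = 18.68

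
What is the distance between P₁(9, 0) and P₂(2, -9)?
Using the distance formula: d = sqrt((x₂-x₁)² + (y₂-y₁)²)
dx = 2 - 9 = -7
dy = (-9) - 0 = -9
d = sqrt((-7)² + (-9)²) = sqrt(49 + 81) = sqrt(130) = 11.40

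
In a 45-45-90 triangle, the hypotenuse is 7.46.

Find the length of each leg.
In a 45-45-90 triangle, hypotenuse = leg·√2  →  leg = hypotenuse/√2
leg = 7.46/√2 = 5.275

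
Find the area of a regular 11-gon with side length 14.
For a regular 11-gon with side length s = 14:
Apothem a = s / (2*tan(pi/11)) = 14 / (2*tan(pi/11)) ≈ 23.83981
Perimeter P = 11 * 14 = 154
Area = (1/2) * P * a = (1/2) * 154 * 23.83981 = 1835.67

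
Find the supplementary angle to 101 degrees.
Supplementary angles sum to 180 degrees.
Other angle = 180 - 101
Other angle = 79 degrees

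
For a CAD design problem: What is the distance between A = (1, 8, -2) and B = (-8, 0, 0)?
d = √[(-9)² + (-8)² + (2)²] = √149 = 12.21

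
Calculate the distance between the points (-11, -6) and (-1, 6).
Using the distance formula: d = sqrt((x₂-x₁)² + (y₂-y₁)²)
dx = (-1) - (-11) = 10
dy = 6 - (-6) = 12
d = sqrt(10² + 12²) = sqrt(100 + 144) = sqrt(244) = 15.62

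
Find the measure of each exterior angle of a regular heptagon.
Exterior angle of a regular n-gon = 360/n
Exterior angle = 360/7
Exterior angle = 51.43 degrees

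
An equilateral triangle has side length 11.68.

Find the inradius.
For an equilateral triangle, r = s/(2√3) where s is the side.
r = 11.68/(2√3) = 11.68/3.464102 = 3.372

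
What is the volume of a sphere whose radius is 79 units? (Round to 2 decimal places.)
Volume = (4/3) * pi * r³
Volume = (4/3) * pi * 79³
Volume = (4/3) * pi * 493039
Volume = 2065236.93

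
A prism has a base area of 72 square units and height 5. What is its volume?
Volume = base area * height
Volume = 72 * 5
Volume = 360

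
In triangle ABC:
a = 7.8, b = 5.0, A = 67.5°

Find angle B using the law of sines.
sin(B)/b = sin(A)/a
sin(B) = b·sin(A)/a = 5.0·sin(67.5°)/7.8 = 0.592230
B = arcsin(0.592230) = 36.32°  (b ≤ a, so B ≤ A and the acute solution is unique)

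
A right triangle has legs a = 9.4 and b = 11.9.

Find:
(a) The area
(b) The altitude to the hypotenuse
(a) Area = ½ab = ½·9.4·11.9 = 55.93
(b) Hypotenuse c = √(9.4² + 11.9²) = √229.97 = 15.1648
    Area = ½·c·h_c  →  h_c = 2·Area/c = 2·55.93/15.1648 = 7.376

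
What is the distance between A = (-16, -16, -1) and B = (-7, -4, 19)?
d = √[(9)² + (12)² + (20)²] = √625 = 25.0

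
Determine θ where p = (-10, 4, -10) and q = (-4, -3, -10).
p·q = 128, |p|² = 216, |q|² = 125
cos θ = 128/√27000 ≈ 0.779
θ ≈ 38.83°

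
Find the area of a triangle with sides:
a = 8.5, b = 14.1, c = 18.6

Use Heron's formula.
s = (a+b+c)/2 = (8.5+14.1+18.6)/2 = 20.6
A = √(s(s-a)(s-b)(s-c)) = √(20.6·12.1·6.5·2)
A = √3240.38 = 56.92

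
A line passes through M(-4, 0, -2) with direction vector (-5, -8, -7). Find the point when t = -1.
P(-1) = (-4 + (-5)(-1), 0 + (-8)(-1), -2 + (-7)(-1)) = (1, 8, 5)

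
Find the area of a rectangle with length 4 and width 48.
Area = length * width
Area = 4 * 48
Area = 192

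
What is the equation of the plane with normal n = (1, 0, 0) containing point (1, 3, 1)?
d = n·P = (1)(1) + (0)(3) + (0)(1) = 1
Plane: x = 1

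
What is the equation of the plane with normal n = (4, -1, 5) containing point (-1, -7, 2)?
d = n·P = (4)(-1) + (-1)(-7) + (5)(2) = 13
Plane: 4x - y + 5z = 13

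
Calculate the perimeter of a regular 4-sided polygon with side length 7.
Perimeter = number of sides * side length
Perimeter = 4 * 7
Perimeter = 28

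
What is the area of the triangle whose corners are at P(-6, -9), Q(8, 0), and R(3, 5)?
Using the coordinate formula: Area = (1/2)|x₁(y₂-y₃) + x₂(y₃-y₁) + x₃(y₁-y₂)|
Area = (1/2)|(-6)(0-5) + 8(5-(-9)) + 3((-9)-0)|
Area = (1/2)|(-6)*(-5) + 8*14 + 3*(-9)|
Area = (1/2)|30 + 112 + (-27)|
Area = (1/2)*115 = 57.50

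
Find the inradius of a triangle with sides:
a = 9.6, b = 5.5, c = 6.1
s = (a+b+c)/2 = (9.6+5.5+6.1)/2 = 10.6
Area = √(s(s-a)(s-b)(s-c)) = √(10.6·1·5.1·4.5) = 15.5971
r = Area/s = 15.5971/10.6 = 1.471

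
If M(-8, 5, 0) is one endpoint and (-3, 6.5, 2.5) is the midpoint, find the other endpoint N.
N = (2×(-3) - (-8), 2×6.5 - 5, 2×2.5 - 0) = (2, 8, 5)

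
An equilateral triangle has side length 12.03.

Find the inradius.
For an equilateral triangle, r = s/(2√3) where s is the side.
r = 12.03/(2√3) = 12.03/3.464102 = 3.473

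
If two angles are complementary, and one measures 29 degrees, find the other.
Complementary angles sum to 90 degrees.
Other angle = 90 - 29
Other angle = 61 degrees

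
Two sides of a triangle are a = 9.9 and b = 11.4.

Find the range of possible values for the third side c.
By the triangle inequality: |a - b| < c < a + b
|9.9 - 11.4| < c < 9.9 + 11.4
1.5 < c < 21.3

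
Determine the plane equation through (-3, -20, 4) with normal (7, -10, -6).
d = n·P = (7)(-3) + (-10)(-20) + (-6)(4) = 155
Plane: 7x - 10y - 6z = 155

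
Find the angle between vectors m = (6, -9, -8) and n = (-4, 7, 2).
m·n = -103, |m|² = 181, |n|² = 69
cos θ = -103/√12489 ≈ -0.9217
θ ≈ 157.2°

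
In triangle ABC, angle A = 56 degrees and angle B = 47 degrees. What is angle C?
Sum of angles in a triangle = 180 degrees
Third angle = 180 - 56 - 47
Third angle = 77 degrees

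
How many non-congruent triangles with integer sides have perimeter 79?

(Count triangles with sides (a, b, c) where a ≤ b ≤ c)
With a ≤ b ≤ c and a + b + c = 79, the triangle inequality a + b > c gives c < 79/2, so c ≤ 39.
Iterate a from 1 to ⌊p/3⌋ = 26; for each a, b ranges from a to ⌊(p−a)/2⌋ with c = p − a − b, keeping only c ≥ b.
Triples: (1, 39, 39), (2, 38, 39), (3, 37, 39), …
Count = 140 triangles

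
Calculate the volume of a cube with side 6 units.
Volume = s³
Volume = 6³
Volume = 216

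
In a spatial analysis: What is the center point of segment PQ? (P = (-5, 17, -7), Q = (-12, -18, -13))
Midpoint = ((-5-12)/2, (17-18)/2, (-7-13)/2) = (-8.5, -0.5, -10)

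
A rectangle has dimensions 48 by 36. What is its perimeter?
Perimeter = 2 * (length + width)
Perimeter = 2 * (48 + 36)
Perimeter = 2 * 84
Perimeter = 168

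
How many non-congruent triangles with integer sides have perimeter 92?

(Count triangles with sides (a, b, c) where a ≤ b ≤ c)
With a ≤ b ≤ c and a + b + c = 92, the triangle inequality a + b > c gives c < 92/2, so c ≤ 45.
Iterate a from 1 to ⌊p/3⌋ = 30; for each a, b ranges from a to ⌊(p−a)/2⌋ with c = p − a − b, keeping only c ≥ b.
Triples: (2, 45, 45), (3, 44, 45), (4, 43, 45), …
Count = 176 triangles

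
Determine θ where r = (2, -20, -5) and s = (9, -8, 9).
r·s = 133, |r|² = 429, |s|² = 226
cos θ = 133/√96954 ≈ 0.4271
θ ≈ 64.71°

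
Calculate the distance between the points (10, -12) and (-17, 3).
Using the distance formula: d = sqrt((x₂-x₁)² + (y₂-y₁)²)
dx = (-17) - 10 = -27
dy = 3 - (-12) = 15
d = sqrt((-27)² + 15²) = sqrt(729 + 225) = sqrt(954) = 30.89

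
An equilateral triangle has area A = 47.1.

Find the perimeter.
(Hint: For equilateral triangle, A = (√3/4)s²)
A = (√3/4)s²  →  s² = 4A/√3 = 4·47.1/√3 = 108.773
s = 10.4294
Perimeter = 3s = 31.29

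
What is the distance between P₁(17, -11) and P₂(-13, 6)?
Using the distance formula: d = sqrt((x₂-x₁)² + (y₂-y₁)²)
dx = (-13) - 17 = -30
dy = 6 - (-11) = 17
d = sqrt((-30)² + 17²) = sqrt(900 + 289) = sqrt(1189) = 34.48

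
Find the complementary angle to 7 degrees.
Complementary angles sum to 90 degrees.
Other angle = 90 - 7
Other angle = 83 degrees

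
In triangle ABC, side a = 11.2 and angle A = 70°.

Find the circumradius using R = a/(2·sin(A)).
R = a/(2·sin(A)) = 11.2/(2·sin(70°))
R = 11.2/(2·0.939693) = 11.2/1.879385 = 5.959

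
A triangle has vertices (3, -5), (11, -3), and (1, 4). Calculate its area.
Using the coordinate formula: Area = (1/2)|x₁(y₂-y₃) + x₂(y₃-y₁) + x₃(y₁-y₂)|
Area = (1/2)|3((-3)-4) + 11(4-(-5)) + 1((-5)-(-3))|
Area = (1/2)|3*(-7) + 11*9 + 1*(-2)|
Area = (1/2)|(-21) + 99 + (-2)|
Area = (1/2)*76 = 38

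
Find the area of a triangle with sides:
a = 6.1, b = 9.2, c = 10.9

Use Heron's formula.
s = (a+b+c)/2 = (6.1+9.2+10.9)/2 = 13.1
A = √(s(s-a)(s-b)(s-c)) = √(13.1·7·3.9·2.2)
A = √786.786 = 28.05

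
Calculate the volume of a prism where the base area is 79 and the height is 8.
Volume = base area * height
Volume = 79 * 8
Volume = 632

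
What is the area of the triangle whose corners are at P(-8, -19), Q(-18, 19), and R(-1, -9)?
Using the coordinate formula: Area = (1/2)|x₁(y₂-y₃) + x₂(y₃-y₁) + x₃(y₁-y₂)|
Area = (1/2)|(-8)(19-(-9)) + (-18)((-9)-(-19)) + (-1)((-19)-19)|
Area = (1/2)|(-8)*28 + (-18)*10 + (-1)*(-38)|
Area = (1/2)|(-224) + (-180) + 38|
Area = (1/2)*366 = 183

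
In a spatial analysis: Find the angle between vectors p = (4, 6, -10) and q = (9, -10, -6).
p·q = 36, |p|² = 152, |q|² = 217
cos θ = 36/√32984 ≈ 0.1982
θ ≈ 78.57°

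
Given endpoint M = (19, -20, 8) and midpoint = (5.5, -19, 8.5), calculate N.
N = (2×5.5 - 19, 2×(-19) - (-20), 2×8.5 - 8) = (-8, -18, 9)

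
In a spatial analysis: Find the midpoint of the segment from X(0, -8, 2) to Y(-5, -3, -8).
Midpoint = ((0-5)/2, (-8-3)/2, (2-8)/2) = (-2.5, -5.5, -3)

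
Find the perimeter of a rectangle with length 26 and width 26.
Perimeter = 2 * (length + width)
Perimeter = 2 * (26 + 26)
Perimeter = 2 * 52
Perimeter = 104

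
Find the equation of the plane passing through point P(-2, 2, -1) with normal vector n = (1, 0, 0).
d = n·P = (1)(-2) + (0)(2) + (0)(-1) = -2
Plane: x = -2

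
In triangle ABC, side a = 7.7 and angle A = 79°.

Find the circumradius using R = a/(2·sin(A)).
R = a/(2·sin(A)) = 7.7/(2·sin(79°))
R = 7.7/(2·0.981627) = 7.7/1.963254 = 3.922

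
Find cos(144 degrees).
cos(144 degrees) = -0.809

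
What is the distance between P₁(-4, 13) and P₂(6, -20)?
Using the distance formula: d = sqrt((x₂-x₁)² + (y₂-y₁)²)
dx = 6 - (-4) = 10
dy = (-20) - 13 = -33
d = sqrt(10² + (-33)²) = sqrt(100 + 1089) = sqrt(1189) = 34.48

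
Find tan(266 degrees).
tan(266 degrees) = 14.3007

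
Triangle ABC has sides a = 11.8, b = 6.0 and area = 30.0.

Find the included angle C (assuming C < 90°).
Area = ½ab·sin(C)  →  sin(C) = 2·Area/(ab)
sin(C) = 2·30.0/(11.8·6.0) = 0.847458
C = arcsin(0.847458) = 57.94°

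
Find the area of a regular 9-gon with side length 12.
For a regular 9-gon with side length s = 12:
Apothem a = s / (2*tan(pi/9)) = 12 / (2*tan(pi/9)) ≈ 16.4849
Perimeter P = 9 * 12 = 108
Area = (1/2) * P * a = (1/2) * 108 * 16.4849 = 890.18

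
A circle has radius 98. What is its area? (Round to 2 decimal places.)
Area = pi * r²
Area = pi * 98²
Area = pi * 9604
Area = 30171.86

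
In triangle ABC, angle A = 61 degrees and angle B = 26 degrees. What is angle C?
Sum of angles in a triangle = 180 degrees
Third angle = 180 - 61 - 26
Third angle = 93 degrees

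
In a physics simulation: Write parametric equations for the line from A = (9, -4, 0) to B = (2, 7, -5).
Direction vector d = B - A = (-7, 11, -5)
x = 9 - 7t, y = -4 + 11t, z = 0 - 5t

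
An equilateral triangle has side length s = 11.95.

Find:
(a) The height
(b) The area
(a) Height h = s·√3/2 = 11.95·√3/2 = 10.35
(b) Area = (√3/4)·s² = (√3/4)·11.95² = (√3/4)·142.802 = 61.84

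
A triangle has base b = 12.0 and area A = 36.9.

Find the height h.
A = ½bh  →  h = 2A/b
h = 2·36.9/12.0 = 6.15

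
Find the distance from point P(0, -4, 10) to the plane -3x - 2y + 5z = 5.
d = |(-3)(0) + (-2)(-4) + 5(10) - (5)| / √((-3)² + (-2)² + 5²) = 53/√38 = 8.598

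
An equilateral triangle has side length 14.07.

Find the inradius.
For an equilateral triangle, r = s/(2√3) where s is the side.
r = 14.07/(2√3) = 14.07/3.464102 = 4.062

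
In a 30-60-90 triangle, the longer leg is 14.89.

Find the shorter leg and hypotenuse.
In a 30-60-90 triangle, sides are in ratio 1 : √3 : 2.
Long leg = short leg·√3  →  short leg = 14.89/√3 = 8.597
Hypotenuse = 2·(short leg) = 2·14.89/√3 = 17.19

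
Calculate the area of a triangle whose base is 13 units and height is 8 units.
Area = (1/2) * base * height
Area = (1/2) * 13 * 8
Area = 52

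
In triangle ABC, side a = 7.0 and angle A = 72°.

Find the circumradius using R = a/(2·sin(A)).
R = a/(2·sin(A)) = 7.0/(2·sin(72°))
R = 7.0/(2·0.951057) = 7.0/1.902113 = 3.68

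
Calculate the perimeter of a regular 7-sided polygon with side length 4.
Perimeter = number of sides * side length
Perimeter = 7 * 4
Perimeter = 28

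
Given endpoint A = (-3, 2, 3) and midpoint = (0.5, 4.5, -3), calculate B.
B = (2×0.5 - (-3), 2×4.5 - 2, 2×(-3) - 3) = (4, 7, -9)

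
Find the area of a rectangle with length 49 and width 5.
Area = length * width
Area = 49 * 5
Area = 245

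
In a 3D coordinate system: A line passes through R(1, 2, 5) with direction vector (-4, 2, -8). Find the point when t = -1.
P(-1) = (1 + (-4)(-1), 2 + 2(-1), 5 + (-8)(-1)) = (5, 0, 13)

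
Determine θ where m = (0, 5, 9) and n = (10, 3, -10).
m·n = -75, |m|² = 106, |n|² = 209
cos θ = -75/√22154 ≈ -0.5039
θ ≈ 120.3°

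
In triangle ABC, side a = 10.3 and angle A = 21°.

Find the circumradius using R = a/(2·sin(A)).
R = a/(2·sin(A)) = 10.3/(2·sin(21°))
R = 10.3/(2·0.358368) = 10.3/0.716736 = 14.37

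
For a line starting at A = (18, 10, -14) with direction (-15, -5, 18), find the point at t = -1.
P(-1) = (18 + (-15)(-1), 10 + (-5)(-1), -14 + 18(-1)) = (33, 15, -32)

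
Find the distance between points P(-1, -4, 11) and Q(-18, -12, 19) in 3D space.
d = √[(-17)² + (-8)² + (8)²] = √417 = 20.42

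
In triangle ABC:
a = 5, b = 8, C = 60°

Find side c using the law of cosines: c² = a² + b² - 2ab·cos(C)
c² = 5² + 8² - 2·5·8·cos(60°)
c² = 25 + 64 - 80·0.5000 = 49
c = √49 = 7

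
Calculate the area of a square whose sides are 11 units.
Area = s²
Area = 11²
Area = 121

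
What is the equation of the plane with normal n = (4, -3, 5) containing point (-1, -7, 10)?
d = n·P = (4)(-1) + (-3)(-7) + (5)(10) = 67
Plane: 4x - 3y + 5z = 67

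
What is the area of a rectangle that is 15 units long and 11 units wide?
Area = length * width
Area = 15 * 11
Area = 165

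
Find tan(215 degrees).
tan(215 degrees) = 0.7002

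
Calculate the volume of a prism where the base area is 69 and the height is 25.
Volume = base area * height
Volume = 69 * 25
Volume = 1725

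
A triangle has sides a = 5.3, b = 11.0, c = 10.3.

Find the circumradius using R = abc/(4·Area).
s = (a+b+c)/2 = 13.3
Area = √(s(s-a)(s-b)(s-c)) = √(13.3·8·2.3·3) = 27.0954
R = abc/(4·Area) = (5.3·11.0·10.3)/(4·27.0954) = 600.49/108.3816 = 5.541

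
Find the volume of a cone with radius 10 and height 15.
Volume = (1/3) * pi * r² * h
Volume = (1/3) * pi * 10² * 15
Volume = (1/3) * pi * 100 * 15
Volume = (1/3) * pi * 1500
Volume = 1570.80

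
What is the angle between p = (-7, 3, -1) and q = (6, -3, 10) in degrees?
p·q = -61, |p|² = 59, |q|² = 145
cos θ = -61/√8555 ≈ -0.6595
θ ≈ 131.3°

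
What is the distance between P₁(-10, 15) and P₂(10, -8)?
Using the distance formula: d = sqrt((x₂-x₁)² + (y₂-y₁)²)
dx = 10 - (-10) = 20
dy = (-8) - 15 = -23
d = sqrt(20² + (-23)²) = sqrt(400 + 529) = sqrt(929) = 30.48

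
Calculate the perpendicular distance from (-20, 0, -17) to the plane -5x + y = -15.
d = |(-5)(-20) + 1(0) + 0(-17) - (-15)| / √((-5)² + 1² + 0²) = 115/√26 = 22.55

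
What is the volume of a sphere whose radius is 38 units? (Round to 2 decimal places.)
Volume = (4/3) * pi * r³
Volume = (4/3) * pi * 38³
Volume = (4/3) * pi * 54872
Volume = 229847.30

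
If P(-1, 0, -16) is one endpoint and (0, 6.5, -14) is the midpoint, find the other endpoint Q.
Q = (2×0 - (-1), 2×6.5 - 0, 2×(-14) - (-16)) = (1, 13, -12)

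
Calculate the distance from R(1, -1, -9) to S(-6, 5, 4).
d = √[(-7)² + (6)² + (13)²] = √254 = 15.94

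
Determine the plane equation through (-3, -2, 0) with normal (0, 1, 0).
d = n·P = (0)(-3) + (1)(-2) + (0)(0) = -2
Plane: y = -2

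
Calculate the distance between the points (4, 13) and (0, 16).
Using the distance formula: d = sqrt((x₂-x₁)² + (y₂-y₁)²)
dx = 0 - 4 = -4
dy = 16 - 13 = 3
d = sqrt((-4)² + 3²) = sqrt(16 + 9) = sqrt(25) = 5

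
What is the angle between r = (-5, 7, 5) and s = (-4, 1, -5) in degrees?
r·s = 2, |r|² = 99, |s|² = 42
cos θ = 2/√4158 ≈ 0.03102
θ ≈ 88.22°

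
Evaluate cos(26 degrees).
cos(26 degrees) = 0.8988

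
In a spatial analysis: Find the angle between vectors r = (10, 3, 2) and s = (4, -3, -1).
r·s = 29, |r|² = 113, |s|² = 26
cos θ = 29/√2938 ≈ 0.535
θ ≈ 57.65°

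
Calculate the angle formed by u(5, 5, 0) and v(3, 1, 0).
u·v = 20, |u|² = 50, |v|² = 10
cos θ = 20/√500 ≈ 0.8944
θ ≈ 26.57°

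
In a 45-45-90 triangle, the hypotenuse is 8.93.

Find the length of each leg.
In a 45-45-90 triangle, hypotenuse = leg·√2  →  leg = hypotenuse/√2
leg = 8.93/√2 = 6.314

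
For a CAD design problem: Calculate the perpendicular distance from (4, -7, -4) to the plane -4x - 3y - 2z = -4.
d = |(-4)(4) + (-3)(-7) + (-2)(-4) - (-4)| / √((-4)² + (-3)² + (-2)²) = 17/√29 = 3.157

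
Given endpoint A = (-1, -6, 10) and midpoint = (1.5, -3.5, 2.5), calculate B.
B = (2×1.5 - (-1), 2×(-3.5) - (-6), 2×2.5 - 10) = (4, -1, -5)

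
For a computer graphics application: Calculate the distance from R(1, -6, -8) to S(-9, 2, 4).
d = √[(-10)² + (8)² + (12)²] = √308 = 17.55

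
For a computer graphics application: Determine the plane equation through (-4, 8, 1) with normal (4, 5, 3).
d = n·P = (4)(-4) + (5)(8) + (3)(1) = 27
Plane: 4x + 5y + 3z = 27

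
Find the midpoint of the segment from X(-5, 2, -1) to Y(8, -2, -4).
Midpoint = ((-5+8)/2, (2-2)/2, (-1-4)/2) = (1.5, 0, -2.5)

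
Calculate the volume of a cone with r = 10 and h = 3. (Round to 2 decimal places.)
Volume = (1/3) * pi * r² * h
Volume = (1/3) * pi * 10² * 3
Volume = (1/3) * pi * 100 * 3
Volume = (1/3) * pi * 300
Volume = 314.16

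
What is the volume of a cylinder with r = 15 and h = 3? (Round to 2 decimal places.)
Volume = pi * r² * h
Volume = pi * 15² * 3
Volume = pi * 225 * 3
Volume = pi * 675
Volume = 2120.58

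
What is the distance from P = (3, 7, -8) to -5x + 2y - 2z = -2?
d = |(-5)(3) + 2(7) + (-2)(-8) - (-2)| / √((-5)² + 2² + (-2)²) = 17/√33 = 2.959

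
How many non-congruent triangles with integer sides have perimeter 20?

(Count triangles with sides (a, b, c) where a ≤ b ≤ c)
With a ≤ b ≤ c and a + b + c = 20, the triangle inequality a + b > c gives c < 20/2, so c ≤ 9.
Iterate a from 1 to ⌊p/3⌋ = 6; for each a, b ranges from a to ⌊(p−a)/2⌋ with c = p − a − b, keeping only c ≥ b.
Triples: (2, 9, 9), (3, 8, 9), (4, 7, 9), …
Count = 8 triangles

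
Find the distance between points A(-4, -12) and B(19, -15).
Using the distance formula: d = sqrt((x₂-x₁)² + (y₂-y₁)²)
dx = 19 - (-4) = 23
dy = (-15) - (-12) = -3
d = sqrt(23² + (-3)²) = sqrt(529 + 9) = sqrt(538) = 23.19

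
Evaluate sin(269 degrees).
sin(269 degrees) = -0.9998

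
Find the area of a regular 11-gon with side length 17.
For a regular 11-gon with side length s = 17:
Apothem a = s / (2*tan(pi/11)) = 17 / (2*tan(pi/11)) ≈ 28.9483
Perimeter P = 11 * 17 = 187
Area = (1/2) * P * a = (1/2) * 187 * 28.9483 = 2706.67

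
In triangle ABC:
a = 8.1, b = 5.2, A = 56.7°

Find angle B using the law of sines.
sin(B)/b = sin(A)/a
sin(B) = b·sin(A)/a = 5.2·sin(56.7°)/8.1 = 0.536568
B = arcsin(0.536568) = 32.45°  (b ≤ a, so B ≤ A and the acute solution is unique)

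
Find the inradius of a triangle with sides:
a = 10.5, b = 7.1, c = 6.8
s = (a+b+c)/2 = (10.5+7.1+6.8)/2 = 12.2
Area = √(s(s-a)(s-b)(s-c)) = √(12.2·1.7·5.1·5.4) = 23.8994
r = Area/s = 23.8994/12.2 = 1.959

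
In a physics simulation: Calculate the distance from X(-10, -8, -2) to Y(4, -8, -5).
d = √[(14)² + (0)² + (-3)²] = √205 = 14.32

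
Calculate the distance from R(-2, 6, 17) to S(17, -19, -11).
d = √[(19)² + (-25)² + (-28)²] = √1770 = 42.07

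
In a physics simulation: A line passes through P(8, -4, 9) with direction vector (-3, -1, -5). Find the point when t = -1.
P(-1) = (8 + (-3)(-1), -4 + (-1)(-1), 9 + (-5)(-1)) = (11, -3, 14)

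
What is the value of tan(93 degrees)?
tan(93 degrees) = -19.0811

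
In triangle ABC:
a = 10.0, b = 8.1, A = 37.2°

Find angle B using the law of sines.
sin(B)/b = sin(A)/a
sin(B) = b·sin(A)/a = 8.1·sin(37.2°)/10.0 = 0.489725
B = arcsin(0.489725) = 29.32°  (b ≤ a, so B ≤ A and the acute solution is unique)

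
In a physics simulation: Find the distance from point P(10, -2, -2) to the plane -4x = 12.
d = |(-4)(10) + 0(-2) + 0(-2) - (12)| / √((-4)² + 0² + 0²) = 52/√16 = 13.0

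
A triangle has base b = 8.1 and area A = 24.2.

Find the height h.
A = ½bh  →  h = 2A/b
h = 2·24.2/8.1 = 5.975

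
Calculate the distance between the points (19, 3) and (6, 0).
Using the distance formula: d = sqrt((x₂-x₁)² + (y₂-y₁)²)
dx = 6 - 19 = -13
dy = 0 - 3 = -3
d = sqrt((-13)² + (-3)²) = sqrt(169 + 9) = sqrt(178) = 13.34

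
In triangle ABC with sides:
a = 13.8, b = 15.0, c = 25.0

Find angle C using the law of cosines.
cos(C) = (a² + b² - c²)/(2ab)
cos(C) = (13.8² + 15.0² - 25.0²)/(2·13.8·15.0) = -209.56/414 = -0.506184
C = arccos(-0.506184) = 120.4°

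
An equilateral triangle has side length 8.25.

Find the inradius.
For an equilateral triangle, r = s/(2√3) where s is the side.
r = 8.25/(2√3) = 8.25/3.464102 = 2.382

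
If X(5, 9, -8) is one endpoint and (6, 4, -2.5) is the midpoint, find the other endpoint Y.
Y = (2×6 - 5, 2×4 - 9, 2×(-2.5) - (-8)) = (7, -1, 3)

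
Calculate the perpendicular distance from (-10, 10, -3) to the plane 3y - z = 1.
d = |0(-10) + 3(10) + (-1)(-3) - (1)| / √(0² + 3² + (-1)²) = 32/√10 = 10.12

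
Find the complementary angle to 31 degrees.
Complementary angles sum to 90 degrees.
Other angle = 90 - 31
Other angle = 59 degrees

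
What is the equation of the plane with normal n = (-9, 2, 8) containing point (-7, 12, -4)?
d = n·P = (-9)(-7) + (2)(12) + (8)(-4) = 55
Plane: -9x + 2y + 8z = 55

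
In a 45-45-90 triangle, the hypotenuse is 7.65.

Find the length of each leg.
In a 45-45-90 triangle, hypotenuse = leg·√2  →  leg = hypotenuse/√2
leg = 7.65/√2 = 5.409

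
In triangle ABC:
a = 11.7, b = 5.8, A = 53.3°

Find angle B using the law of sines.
sin(B)/b = sin(A)/a
sin(B) = b·sin(A)/a = 5.8·sin(53.3°)/11.7 = 0.397461
B = arcsin(0.397461) = 23.42°  (b ≤ a, so B ≤ A and the acute solution is unique)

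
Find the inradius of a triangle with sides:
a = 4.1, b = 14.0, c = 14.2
s = (a+b+c)/2 = (4.1+14.0+14.2)/2 = 16.15
Area = √(s(s-a)(s-b)(s-c)) = √(16.15·12.05·2.15·1.95) = 28.5638
r = Area/s = 28.5638/16.15 = 1.769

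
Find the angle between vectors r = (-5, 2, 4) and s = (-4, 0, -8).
r·s = -12, |r|² = 45, |s|² = 80
cos θ = -12/√3600 ≈ -0.2
θ ≈ 101.5°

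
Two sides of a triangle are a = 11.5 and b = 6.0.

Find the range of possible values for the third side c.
By the triangle inequality: |a - b| < c < a + b
|11.5 - 6.0| < c < 11.5 + 6.0
5.5 < c < 17.5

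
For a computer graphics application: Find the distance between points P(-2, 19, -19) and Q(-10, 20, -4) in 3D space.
d = √[(-8)² + (1)² + (15)²] = √290 = 17.03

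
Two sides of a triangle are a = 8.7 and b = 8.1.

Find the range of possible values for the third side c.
By the triangle inequality: |a - b| < c < a + b
|8.7 - 8.1| < c < 8.7 + 8.1
0.6 < c < 16.8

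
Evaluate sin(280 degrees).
sin(280 degrees) = -0.9848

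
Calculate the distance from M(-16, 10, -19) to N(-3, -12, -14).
d = √[(13)² + (-22)² + (5)²] = √678 = 26.04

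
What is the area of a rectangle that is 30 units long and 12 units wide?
Area = length * width
Area = 30 * 12
Area = 360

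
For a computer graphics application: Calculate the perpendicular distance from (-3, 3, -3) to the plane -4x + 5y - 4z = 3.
d = |(-4)(-3) + 5(3) + (-4)(-3) - (3)| / √((-4)² + 5² + (-4)²) = 36/√57 = 4.768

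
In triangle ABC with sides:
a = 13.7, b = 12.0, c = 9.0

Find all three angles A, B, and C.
By the law of cosines:
cos(A) = (b² + c² - a²)/(2bc) = 0.172731  →  A = 80.05°
cos(B) = (a² + c² - b²)/(2ac) = 0.505637  →  B = 59.63°
cos(C) = (a² + b² - c²)/(2ab) = 0.762439  →  C = 40.32°
Check: A + B + C = 180.0° ✓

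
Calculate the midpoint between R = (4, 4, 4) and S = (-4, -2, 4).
Midpoint = ((4-4)/2, (4-2)/2, (4+4)/2) = (0, 1, 4)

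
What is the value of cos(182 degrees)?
cos(182 degrees) = -0.9994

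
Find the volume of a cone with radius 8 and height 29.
Volume = (1/3) * pi * r² * h
Volume = (1/3) * pi * 8² * 29
Volume = (1/3) * pi * 64 * 29
Volume = (1/3) * pi * 1856
Volume = 1943.60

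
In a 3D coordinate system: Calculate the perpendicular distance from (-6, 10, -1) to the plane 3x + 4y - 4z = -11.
d = |3(-6) + 4(10) + (-4)(-1) - (-11)| / √(3² + 4² + (-4)²) = 37/√41 = 5.778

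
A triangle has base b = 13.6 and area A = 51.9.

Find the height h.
A = ½bh  →  h = 2A/b
h = 2·51.9/13.6 = 7.632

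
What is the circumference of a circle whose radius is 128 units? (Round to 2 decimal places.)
Circumference = 2 * pi * r
Circumference = 2 * pi * 128
Circumference = 804.25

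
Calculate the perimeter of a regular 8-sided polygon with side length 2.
Perimeter = number of sides * side length
Perimeter = 8 * 2
Perimeter = 16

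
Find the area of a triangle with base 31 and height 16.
Area = (1/2) * base * height
Area = (1/2) * 31 * 16
Area = 248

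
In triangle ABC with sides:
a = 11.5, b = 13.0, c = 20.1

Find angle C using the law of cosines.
cos(C) = (a² + b² - c²)/(2ab)
cos(C) = (11.5² + 13.0² - 20.1²)/(2·11.5·13.0) = -102.76/299 = -0.343679
C = arccos(-0.343679) = 110.1°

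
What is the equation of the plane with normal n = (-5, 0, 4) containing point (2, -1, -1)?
d = n·P = (-5)(2) + (0)(-1) + (4)(-1) = -14
Plane: -5x + 4z = -14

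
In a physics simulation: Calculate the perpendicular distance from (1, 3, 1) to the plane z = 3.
d = |0(1) + 0(3) + 1(1) - (3)| / √(0² + 0² + 1²) = 2/√1 = 2.0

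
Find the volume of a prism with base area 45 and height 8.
Volume = base area * height
Volume = 45 * 8
Volume = 360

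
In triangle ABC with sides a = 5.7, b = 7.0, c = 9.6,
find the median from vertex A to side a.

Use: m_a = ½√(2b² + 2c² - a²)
m_a = ½√(2·7.0² + 2·9.6² - 5.7²)
m_a = ½√(98 + 184.32 - 32.49) = ½√249.83 = 7.903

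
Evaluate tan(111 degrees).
tan(111 degrees) = -2.6051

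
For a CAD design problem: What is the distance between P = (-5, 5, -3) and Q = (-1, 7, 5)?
d = √[(4)² + (2)² + (8)²] = √84 = 9.165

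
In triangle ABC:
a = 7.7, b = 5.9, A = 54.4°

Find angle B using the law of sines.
sin(B)/b = sin(A)/a
sin(B) = b·sin(A)/a = 5.9·sin(54.4°)/7.7 = 0.623025
B = arcsin(0.623025) = 38.54°  (b ≤ a, so B ≤ A and the acute solution is unique)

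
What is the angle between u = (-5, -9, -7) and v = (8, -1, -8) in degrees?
u·v = 25, |u|² = 155, |v|² = 129
cos θ = 25/√19995 ≈ 0.1768
θ ≈ 79.82°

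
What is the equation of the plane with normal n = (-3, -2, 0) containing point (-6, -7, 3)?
d = n·P = (-3)(-6) + (-2)(-7) + (0)(3) = 32
Plane: -3x - 2y = 32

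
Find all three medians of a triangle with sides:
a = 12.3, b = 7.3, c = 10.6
Using m_x = ½√(2y² + 2z² - x²):
m_a = ½√(2·7.3² + 2·10.6² - 12.3²) = ½√180.01 = 6.708
m_b = ½√(2·12.3² + 2·10.6² - 7.3²) = ½√474.01 = 10.89
m_c = ½√(2·12.3² + 2·7.3² - 10.6²) = ½√296.8 = 8.614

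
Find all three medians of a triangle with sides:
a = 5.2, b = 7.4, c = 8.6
Using m_x = ½√(2y² + 2z² - x²):
m_a = ½√(2·7.4² + 2·8.6² - 5.2²) = ½√230.4 = 7.589
m_b = ½√(2·5.2² + 2·8.6² - 7.4²) = ½√147.24 = 6.067
m_c = ½√(2·5.2² + 2·7.4² - 8.6²) = ½√89.64 = 4.734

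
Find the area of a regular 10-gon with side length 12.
For a regular 10-gon with side length s = 12:
Apothem a = s / (2*tan(pi/10)) = 12 / (2*tan(pi/10)) ≈ 18.4661
Perimeter P = 10 * 12 = 120
Area = (1/2) * P * a = (1/2) * 120 * 18.4661 = 1107.97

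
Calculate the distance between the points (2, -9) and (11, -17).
Using the distance formula: d = sqrt((x₂-x₁)² + (y₂-y₁)²)
dx = 11 - 2 = 9
dy = (-17) - (-9) = -8
d = sqrt(9² + (-8)²) = sqrt(81 + 64) = sqrt(145) = 12.04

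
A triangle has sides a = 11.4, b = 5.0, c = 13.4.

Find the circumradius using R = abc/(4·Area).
s = (a+b+c)/2 = 14.9
Area = √(s(s-a)(s-b)(s-c)) = √(14.9·3.5·9.9·1.5) = 27.8285
R = abc/(4·Area) = (11.4·5.0·13.4)/(4·27.8285) = 763.8/111.314 = 6.862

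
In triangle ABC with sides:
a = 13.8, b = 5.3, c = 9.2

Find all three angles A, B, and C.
By the law of cosines:
cos(A) = (b² + c² - a²)/(2bc) = -0.796862  →  A = 142.8°
cos(B) = (a² + c² - b²)/(2ac) = 0.972708  →  B = 13.42°
cos(C) = (a² + b² - c²)/(2ab) = 0.915299  →  C = 23.75°
Check: A + B + C = 180.0° ✓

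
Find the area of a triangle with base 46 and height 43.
Area = (1/2) * base * height
Area = (1/2) * 46 * 43
Area = 989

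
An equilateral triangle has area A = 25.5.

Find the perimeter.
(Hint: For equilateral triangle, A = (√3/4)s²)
A = (√3/4)s²  →  s² = 4A/√3 = 4·25.5/√3 = 58.8897
s = 7.67396
Perimeter = 3s = 23.02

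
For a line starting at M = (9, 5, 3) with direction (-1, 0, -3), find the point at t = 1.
P(1) = (9 + (-1)(1), 5 + 0(1), 3 + (-3)(1)) = (8, 5, 0)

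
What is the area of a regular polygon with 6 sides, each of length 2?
For a regular 6-gon with side length s = 2:
Apothem a = s / (2*tan(pi/6)) = 2 / (2*tan(pi/6)) ≈ 1.7321
Perimeter P = 6 * 2 = 12
Area = (1/2) * P * a = (1/2) * 12 * 1.7321 = 10.39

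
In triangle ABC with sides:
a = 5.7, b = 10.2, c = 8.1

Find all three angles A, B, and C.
By the law of cosines:
cos(A) = (b² + c² - a²)/(2bc) = 0.830065  →  A = 33.89°
cos(B) = (a² + c² - b²)/(2ac) = -0.064327  →  B = 93.69°
cos(C) = (a² + b² - c²)/(2ab) = 0.609907  →  C = 52.42°
Check: A + B + C = 180.0° ✓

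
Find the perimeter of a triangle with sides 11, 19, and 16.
Perimeter = sum of all sides
Perimeter = 11 + 19 + 16
Perimeter = 46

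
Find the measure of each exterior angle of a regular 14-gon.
Exterior angle of a regular n-gon = 360/n
Exterior angle = 360/14
Exterior angle = 25.71 degrees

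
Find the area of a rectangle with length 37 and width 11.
Area = length * width
Area = 37 * 11
Area = 407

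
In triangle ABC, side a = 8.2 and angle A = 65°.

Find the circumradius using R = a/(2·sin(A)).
R = a/(2·sin(A)) = 8.2/(2·sin(65°))
R = 8.2/(2·0.906308) = 8.2/1.812616 = 4.524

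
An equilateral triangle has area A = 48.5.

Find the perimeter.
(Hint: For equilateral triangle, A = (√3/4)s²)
A = (√3/4)s²  →  s² = 4A/√3 = 4·48.5/√3 = 112.006
s = 10.5833
Perimeter = 3s = 31.75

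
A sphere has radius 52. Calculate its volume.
Volume = (4/3) * pi * r³
Volume = (4/3) * pi * 52³
Volume = (4/3) * pi * 140608
Volume = 588977.41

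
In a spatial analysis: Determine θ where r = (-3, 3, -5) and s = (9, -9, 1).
r·s = -59, |r|² = 43, |s|² = 163
cos θ = -59/√7009 ≈ -0.7047
θ ≈ 134.8°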